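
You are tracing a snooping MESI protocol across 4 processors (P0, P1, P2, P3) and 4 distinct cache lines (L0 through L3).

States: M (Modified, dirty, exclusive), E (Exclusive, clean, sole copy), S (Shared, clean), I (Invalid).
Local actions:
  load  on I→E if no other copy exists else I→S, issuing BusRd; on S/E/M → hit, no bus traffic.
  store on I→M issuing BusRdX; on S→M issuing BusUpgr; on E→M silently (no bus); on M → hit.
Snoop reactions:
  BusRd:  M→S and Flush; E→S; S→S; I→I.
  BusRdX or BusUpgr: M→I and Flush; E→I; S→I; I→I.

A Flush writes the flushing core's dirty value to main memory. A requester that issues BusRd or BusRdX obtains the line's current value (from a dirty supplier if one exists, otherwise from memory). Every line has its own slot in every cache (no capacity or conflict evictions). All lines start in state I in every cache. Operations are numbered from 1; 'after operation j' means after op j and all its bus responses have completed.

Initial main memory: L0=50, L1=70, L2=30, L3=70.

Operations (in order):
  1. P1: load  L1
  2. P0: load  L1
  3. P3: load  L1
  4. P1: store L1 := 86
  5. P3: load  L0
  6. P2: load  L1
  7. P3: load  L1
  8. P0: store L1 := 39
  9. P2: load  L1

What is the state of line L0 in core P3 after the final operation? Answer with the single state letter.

[1] P1: load  L1 | P0:I, P1:E(70), P2:I, P3:I | bus: BusRd
[2] P0: load  L1 | P0:S(70), P1:S(70), P2:I, P3:I | bus: BusRd
[3] P3: load  L1 | P0:S(70), P1:S(70), P2:I, P3:S(70) | bus: BusRd
[4] P1: store L1 := 86 | P0:I, P1:M(86), P2:I, P3:I | bus: BusUpgr
[5] P3: load  L0 | P0:I, P1:I, P2:I, P3:E(50) | bus: BusRd
[6] P2: load  L1 | P0:I, P1:S(86), P2:S(86), P3:I | bus: BusRd,Flush
[7] P3: load  L1 | P0:I, P1:S(86), P2:S(86), P3:S(86) | bus: BusRd
[8] P0: store L1 := 39 | P0:M(39), P1:I, P2:I, P3:I | bus: BusRdX
[9] P2: load  L1 | P0:S(39), P1:I, P2:S(39), P3:I | bus: BusRd,Flush

state = E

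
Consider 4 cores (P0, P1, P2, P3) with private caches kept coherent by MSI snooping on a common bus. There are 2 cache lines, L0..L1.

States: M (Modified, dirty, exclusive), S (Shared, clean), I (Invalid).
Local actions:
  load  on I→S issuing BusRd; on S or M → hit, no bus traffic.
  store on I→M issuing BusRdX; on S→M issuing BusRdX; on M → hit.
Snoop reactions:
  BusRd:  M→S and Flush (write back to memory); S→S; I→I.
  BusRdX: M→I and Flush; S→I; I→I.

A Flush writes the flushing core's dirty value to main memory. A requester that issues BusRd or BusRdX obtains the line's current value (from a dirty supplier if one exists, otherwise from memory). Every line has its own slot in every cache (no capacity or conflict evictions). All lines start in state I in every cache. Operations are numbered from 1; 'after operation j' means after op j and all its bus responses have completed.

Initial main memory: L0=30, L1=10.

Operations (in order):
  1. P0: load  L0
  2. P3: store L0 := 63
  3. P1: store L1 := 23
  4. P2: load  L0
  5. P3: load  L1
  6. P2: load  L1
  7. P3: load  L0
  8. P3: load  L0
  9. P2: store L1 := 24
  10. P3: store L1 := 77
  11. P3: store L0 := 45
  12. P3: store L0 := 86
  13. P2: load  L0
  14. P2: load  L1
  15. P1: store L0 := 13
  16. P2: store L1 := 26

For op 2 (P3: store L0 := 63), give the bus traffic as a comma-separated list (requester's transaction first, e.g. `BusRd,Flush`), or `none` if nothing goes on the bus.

bus = BusRdX

step 1: P0: load  L0  ⟶  SIII  (L0)  txn=BusRd  M[L0]=30
step 2: P3: store L0 := 63  ⟶  IIIM  (L0)  txn=BusRdX  M[L0]=30
step 3: P1: store L1 := 23  ⟶  IMII  (L1)  txn=BusRdX  M[L1]=10
step 4: P2: load  L0  ⟶  IISS  (L0)  txn=BusRd+Flush  M[L0]=63
step 5: P3: load  L1  ⟶  ISIS  (L1)  txn=BusRd+Flush  M[L1]=23
step 6: P2: load  L1  ⟶  ISSS  (L1)  txn=BusRd  M[L1]=23
step 7: P3: load  L0  ⟶  IISS  (L0)  txn=∅  M[L0]=63
step 8: P3: load  L0  ⟶  IISS  (L0)  txn=∅  M[L0]=63
step 9: P2: store L1 := 24  ⟶  IIMI  (L1)  txn=BusRdX  M[L1]=23
step 10: P3: store L1 := 77  ⟶  IIIM  (L1)  txn=BusRdX+Flush  M[L1]=24
step 11: P3: store L0 := 45  ⟶  IIIM  (L0)  txn=BusRdX  M[L0]=63
step 12: P3: store L0 := 86  ⟶  IIIM  (L0)  txn=∅  M[L0]=63
step 13: P2: load  L0  ⟶  IISS  (L0)  txn=BusRd+Flush  M[L0]=86
step 14: P2: load  L1  ⟶  IISS  (L1)  txn=BusRd+Flush  M[L1]=77
step 15: P1: store L0 := 13  ⟶  IMII  (L0)  txn=BusRdX  M[L0]=86
step 16: P2: store L1 := 26  ⟶  IIMI  (L1)  txn=BusRdX  M[L1]=77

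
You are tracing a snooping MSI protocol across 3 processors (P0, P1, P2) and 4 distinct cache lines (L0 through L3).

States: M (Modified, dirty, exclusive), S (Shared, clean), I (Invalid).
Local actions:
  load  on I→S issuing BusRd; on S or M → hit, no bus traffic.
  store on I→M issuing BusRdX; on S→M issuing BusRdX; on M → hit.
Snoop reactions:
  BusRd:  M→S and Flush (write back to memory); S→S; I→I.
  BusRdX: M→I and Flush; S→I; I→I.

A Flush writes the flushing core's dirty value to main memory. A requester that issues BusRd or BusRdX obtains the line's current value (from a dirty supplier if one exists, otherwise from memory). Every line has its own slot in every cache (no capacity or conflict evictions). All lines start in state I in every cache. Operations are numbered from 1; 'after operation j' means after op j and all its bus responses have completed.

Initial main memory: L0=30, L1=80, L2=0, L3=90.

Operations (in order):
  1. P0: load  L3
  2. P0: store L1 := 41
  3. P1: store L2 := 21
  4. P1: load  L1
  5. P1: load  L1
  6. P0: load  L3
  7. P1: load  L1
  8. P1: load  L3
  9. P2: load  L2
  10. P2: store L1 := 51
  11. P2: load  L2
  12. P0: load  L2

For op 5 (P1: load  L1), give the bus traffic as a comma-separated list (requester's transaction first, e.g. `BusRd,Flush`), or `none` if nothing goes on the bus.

bus = none

[1] P0: load  L3 | P0:S(90), P1:I, P2:I | bus: BusRd
[2] P0: store L1 := 41 | P0:M(41), P1:I, P2:I | bus: BusRdX
[3] P1: store L2 := 21 | P0:I, P1:M(21), P2:I | bus: BusRdX
[4] P1: load  L1 | P0:S(41), P1:S(41), P2:I | bus: BusRd,Flush
[5] P1: load  L1 | P0:S(41), P1:S(41), P2:I | bus: none
[6] P0: load  L3 | P0:S(90), P1:I, P2:I | bus: none
[7] P1: load  L1 | P0:S(41), P1:S(41), P2:I | bus: none
[8] P1: load  L3 | P0:S(90), P1:S(90), P2:I | bus: BusRd
[9] P2: load  L2 | P0:I, P1:S(21), P2:S(21) | bus: BusRd,Flush
[10] P2: store L1 := 51 | P0:I, P1:I, P2:M(51) | bus: BusRdX
[11] P2: load  L2 | P0:I, P1:S(21), P2:S(21) | bus: none
[12] P0: load  L2 | P0:S(21), P1:S(21), P2:S(21) | bus: BusRd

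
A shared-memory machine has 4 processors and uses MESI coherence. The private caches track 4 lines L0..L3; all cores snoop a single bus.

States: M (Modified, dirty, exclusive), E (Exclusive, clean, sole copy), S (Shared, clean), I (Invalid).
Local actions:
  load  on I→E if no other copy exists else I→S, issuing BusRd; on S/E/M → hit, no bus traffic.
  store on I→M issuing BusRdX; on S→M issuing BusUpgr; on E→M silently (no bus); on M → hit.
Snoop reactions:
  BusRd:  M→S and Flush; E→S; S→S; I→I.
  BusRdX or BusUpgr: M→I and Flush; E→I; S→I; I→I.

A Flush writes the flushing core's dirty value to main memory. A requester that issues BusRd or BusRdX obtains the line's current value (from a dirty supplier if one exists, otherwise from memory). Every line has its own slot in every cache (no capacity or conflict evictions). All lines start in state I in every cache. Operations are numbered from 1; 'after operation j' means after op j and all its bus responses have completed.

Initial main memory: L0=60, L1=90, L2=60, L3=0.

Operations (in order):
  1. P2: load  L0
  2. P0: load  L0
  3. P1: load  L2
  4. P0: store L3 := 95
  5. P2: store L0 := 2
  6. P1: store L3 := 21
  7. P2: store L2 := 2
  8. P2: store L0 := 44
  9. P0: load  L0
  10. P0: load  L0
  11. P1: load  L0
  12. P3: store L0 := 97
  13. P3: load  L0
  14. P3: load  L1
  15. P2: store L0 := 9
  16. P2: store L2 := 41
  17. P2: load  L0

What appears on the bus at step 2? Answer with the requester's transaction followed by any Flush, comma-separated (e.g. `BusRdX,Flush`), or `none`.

1. P2: load  L0  bus=[BusRd]  L0: P0=I P1=I P2=E P3=I  mem[L0]=60
2. P0: load  L0  bus=[BusRd]  L0: P0=S P1=I P2=S P3=I  mem[L0]=60
3. P1: load  L2  bus=[BusRd]  L2: P0=I P1=E P2=I P3=I  mem[L2]=60
4. P0: store L3 := 95  bus=[BusRdX]  L3: P0=M P1=I P2=I P3=I  mem[L3]=0
5. P2: store L0 := 2  bus=[BusUpgr]  L0: P0=I P1=I P2=M P3=I  mem[L0]=60
6. P1: store L3 := 21  bus=[BusRdX,Flush]  L3: P0=I P1=M P2=I P3=I  mem[L3]=95
7. P2: store L2 := 2  bus=[BusRdX]  L2: P0=I P1=I P2=M P3=I  mem[L2]=60
8. P2: store L0 := 44  bus=[-]  L0: P0=I P1=I P2=M P3=I  mem[L0]=60
9. P0: load  L0  bus=[BusRd,Flush]  L0: P0=S P1=I P2=S P3=I  mem[L0]=44
10. P0: load  L0  bus=[-]  L0: P0=S P1=I P2=S P3=I  mem[L0]=44
11. P1: load  L0  bus=[BusRd]  L0: P0=S P1=S P2=S P3=I  mem[L0]=44
12. P3: store L0 := 97  bus=[BusRdX]  L0: P0=I P1=I P2=I P3=M  mem[L0]=44
13. P3: load  L0  bus=[-]  L0: P0=I P1=I P2=I P3=M  mem[L0]=44
14. P3: load  L1  bus=[BusRd]  L1: P0=I P1=I P2=I P3=E  mem[L1]=90
15. P2: store L0 := 9  bus=[BusRdX,Flush]  L0: P0=I P1=I P2=M P3=I  mem[L0]=97
16. P2: store L2 := 41  bus=[-]  L2: P0=I P1=I P2=M P3=I  mem[L2]=60
17. P2: load  L0  bus=[-]  L0: P0=I P1=I P2=M P3=I  mem[L0]=97

bus = BusRd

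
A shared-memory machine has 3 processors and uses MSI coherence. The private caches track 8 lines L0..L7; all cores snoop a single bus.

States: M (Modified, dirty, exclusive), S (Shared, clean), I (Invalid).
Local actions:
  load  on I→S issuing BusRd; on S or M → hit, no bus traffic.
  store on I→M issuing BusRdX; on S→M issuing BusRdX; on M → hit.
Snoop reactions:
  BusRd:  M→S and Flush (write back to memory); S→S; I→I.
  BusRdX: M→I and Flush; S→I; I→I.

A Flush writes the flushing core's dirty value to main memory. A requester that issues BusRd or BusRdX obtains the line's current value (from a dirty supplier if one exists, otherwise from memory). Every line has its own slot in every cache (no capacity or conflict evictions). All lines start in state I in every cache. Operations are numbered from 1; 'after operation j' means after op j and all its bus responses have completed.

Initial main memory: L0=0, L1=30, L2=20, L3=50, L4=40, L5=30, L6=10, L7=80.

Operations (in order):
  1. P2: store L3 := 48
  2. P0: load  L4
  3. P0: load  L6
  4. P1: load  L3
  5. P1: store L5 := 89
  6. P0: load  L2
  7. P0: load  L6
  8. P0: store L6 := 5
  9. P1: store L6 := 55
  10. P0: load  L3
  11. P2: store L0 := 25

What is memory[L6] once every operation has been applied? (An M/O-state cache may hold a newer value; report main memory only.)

memory[L6] = 5

  op1 P2: store L3 := 48 → I/I/M on L3; bus BusRdX; mem=50
  op2 P0: load  L4 → S/I/I on L4; bus BusRd; mem=40
  op3 P0: load  L6 → S/I/I on L6; bus BusRd; mem=10
  op4 P1: load  L3 → I/S/S on L3; bus BusRd Flush; mem=48
  op5 P1: store L5 := 89 → I/M/I on L5; bus BusRdX; mem=30
  op6 P0: load  L2 → S/I/I on L2; bus BusRd; mem=20
  op7 P0: load  L6 → S/I/I on L6; bus (none); mem=10
  op8 P0: store L6 := 5 → M/I/I on L6; bus BusRdX; mem=10
  op9 P1: store L6 := 55 → I/M/I on L6; bus BusRdX Flush; mem=5
  op10 P0: load  L3 → S/S/S on L3; bus BusRd; mem=48
  op11 P2: store L0 := 25 → I/I/M on L0; bus BusRdX; mem=0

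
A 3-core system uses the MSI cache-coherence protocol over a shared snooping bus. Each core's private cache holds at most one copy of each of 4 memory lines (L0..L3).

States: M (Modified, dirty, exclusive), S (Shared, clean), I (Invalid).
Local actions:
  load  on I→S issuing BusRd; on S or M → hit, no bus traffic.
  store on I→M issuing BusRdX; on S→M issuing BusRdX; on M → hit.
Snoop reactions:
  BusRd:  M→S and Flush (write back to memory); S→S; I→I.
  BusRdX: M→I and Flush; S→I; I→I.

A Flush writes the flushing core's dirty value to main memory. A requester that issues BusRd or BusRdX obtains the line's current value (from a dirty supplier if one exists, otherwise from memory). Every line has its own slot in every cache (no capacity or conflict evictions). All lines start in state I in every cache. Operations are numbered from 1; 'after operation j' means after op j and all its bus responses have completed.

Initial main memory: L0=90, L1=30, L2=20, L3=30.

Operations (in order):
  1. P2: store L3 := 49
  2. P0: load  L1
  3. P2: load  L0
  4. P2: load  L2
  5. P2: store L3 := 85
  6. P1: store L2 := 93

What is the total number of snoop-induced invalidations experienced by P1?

invalidations = 0

step 1: P2: store L3 := 49  ⟶  IIM  (L3)  txn=BusRdX  M[L3]=30
step 2: P0: load  L1  ⟶  SII  (L1)  txn=BusRd  M[L1]=30
step 3: P2: load  L0  ⟶  IIS  (L0)  txn=BusRd  M[L0]=90
step 4: P2: load  L2  ⟶  IIS  (L2)  txn=BusRd  M[L2]=20
step 5: P2: store L3 := 85  ⟶  IIM  (L3)  txn=∅  M[L3]=30
step 6: P1: store L2 := 93  ⟶  IMI  (L2)  txn=BusRdX  M[L2]=20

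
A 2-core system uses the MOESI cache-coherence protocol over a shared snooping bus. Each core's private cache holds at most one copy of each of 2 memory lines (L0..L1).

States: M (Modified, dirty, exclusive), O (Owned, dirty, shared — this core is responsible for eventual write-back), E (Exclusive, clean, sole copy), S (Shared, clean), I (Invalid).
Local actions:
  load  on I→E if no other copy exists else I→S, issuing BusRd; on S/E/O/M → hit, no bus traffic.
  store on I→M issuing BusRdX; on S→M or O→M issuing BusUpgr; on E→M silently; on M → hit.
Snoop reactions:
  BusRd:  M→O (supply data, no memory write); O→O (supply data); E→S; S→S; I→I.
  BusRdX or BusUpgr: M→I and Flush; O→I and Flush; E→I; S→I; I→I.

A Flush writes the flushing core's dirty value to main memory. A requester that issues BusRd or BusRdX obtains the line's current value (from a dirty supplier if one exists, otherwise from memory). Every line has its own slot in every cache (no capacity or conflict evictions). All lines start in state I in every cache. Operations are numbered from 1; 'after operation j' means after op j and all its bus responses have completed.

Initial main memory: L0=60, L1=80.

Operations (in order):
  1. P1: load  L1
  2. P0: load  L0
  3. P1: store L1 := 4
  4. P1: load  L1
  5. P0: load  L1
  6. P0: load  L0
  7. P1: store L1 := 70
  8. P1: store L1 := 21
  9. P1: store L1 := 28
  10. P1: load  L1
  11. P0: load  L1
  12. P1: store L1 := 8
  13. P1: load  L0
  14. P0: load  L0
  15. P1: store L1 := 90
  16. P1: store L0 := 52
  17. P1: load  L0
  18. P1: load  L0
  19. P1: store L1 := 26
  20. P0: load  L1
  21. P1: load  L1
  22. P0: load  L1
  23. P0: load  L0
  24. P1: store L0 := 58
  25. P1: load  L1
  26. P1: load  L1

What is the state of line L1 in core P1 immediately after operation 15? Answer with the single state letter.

  op1 P1: load  L1 → I/E on L1; bus BusRd; mem=80
  op2 P0: load  L0 → E/I on L0; bus BusRd; mem=60
  op3 P1: store L1 := 4 → I/M on L1; bus (none); mem=80
  op4 P1: load  L1 → I/M on L1; bus (none); mem=80
  op5 P0: load  L1 → S/O on L1; bus BusRd; mem=80
  op6 P0: load  L0 → E/I on L0; bus (none); mem=60
  op7 P1: store L1 := 70 → I/M on L1; bus BusUpgr; mem=80
  op8 P1: store L1 := 21 → I/M on L1; bus (none); mem=80
  op9 P1: store L1 := 28 → I/M on L1; bus (none); mem=80
  op10 P1: load  L1 → I/M on L1; bus (none); mem=80
  op11 P0: load  L1 → S/O on L1; bus BusRd; mem=80
  op12 P1: store L1 := 8 → I/M on L1; bus BusUpgr; mem=80
  op13 P1: load  L0 → S/S on L0; bus BusRd; mem=60
  op14 P0: load  L0 → S/S on L0; bus (none); mem=60
  op15 P1: store L1 := 90 → I/M on L1; bus (none); mem=80
  op16 P1: store L0 := 52 → I/M on L0; bus BusUpgr; mem=60
  op17 P1: load  L0 → I/M on L0; bus (none); mem=60
  op18 P1: load  L0 → I/M on L0; bus (none); mem=60
  op19 P1: store L1 := 26 → I/M on L1; bus (none); mem=80
  op20 P0: load  L1 → S/O on L1; bus BusRd; mem=80
  op21 P1: load  L1 → S/O on L1; bus (none); mem=80
  op22 P0: load  L1 → S/O on L1; bus (none); mem=80
  op23 P0: load  L0 → S/O on L0; bus BusRd; mem=60
  op24 P1: store L0 := 58 → I/M on L0; bus BusUpgr; mem=60
  op25 P1: load  L1 → S/O on L1; bus (none); mem=80
  op26 P1: load  L1 → S/O on L1; bus (none); mem=80

state = M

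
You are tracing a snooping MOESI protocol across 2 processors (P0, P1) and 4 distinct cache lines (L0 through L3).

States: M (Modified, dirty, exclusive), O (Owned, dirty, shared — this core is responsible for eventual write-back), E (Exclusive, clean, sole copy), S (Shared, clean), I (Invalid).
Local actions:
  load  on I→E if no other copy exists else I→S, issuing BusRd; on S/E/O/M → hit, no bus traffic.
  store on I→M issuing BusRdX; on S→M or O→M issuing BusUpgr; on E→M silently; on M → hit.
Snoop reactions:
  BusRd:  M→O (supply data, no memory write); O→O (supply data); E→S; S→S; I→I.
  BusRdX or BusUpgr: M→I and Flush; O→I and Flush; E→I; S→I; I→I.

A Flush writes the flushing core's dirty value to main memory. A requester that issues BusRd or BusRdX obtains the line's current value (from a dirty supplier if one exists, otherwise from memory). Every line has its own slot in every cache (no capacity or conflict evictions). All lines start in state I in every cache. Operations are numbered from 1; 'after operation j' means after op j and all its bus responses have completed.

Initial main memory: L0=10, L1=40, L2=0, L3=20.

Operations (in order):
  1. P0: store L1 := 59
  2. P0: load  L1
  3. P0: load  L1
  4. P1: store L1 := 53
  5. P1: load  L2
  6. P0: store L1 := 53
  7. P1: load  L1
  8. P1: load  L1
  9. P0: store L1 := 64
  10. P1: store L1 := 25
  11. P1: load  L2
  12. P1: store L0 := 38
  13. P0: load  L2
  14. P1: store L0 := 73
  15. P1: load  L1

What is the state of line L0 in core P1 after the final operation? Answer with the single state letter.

step 1: P0: store L1 := 59  ⟶  MI  (L1)  txn=BusRdX  M[L1]=40
step 2: P0: load  L1  ⟶  MI  (L1)  txn=∅  M[L1]=40
step 3: P0: load  L1  ⟶  MI  (L1)  txn=∅  M[L1]=40
step 4: P1: store L1 := 53  ⟶  IM  (L1)  txn=BusRdX+Flush  M[L1]=59
step 5: P1: load  L2  ⟶  IE  (L2)  txn=BusRd  M[L2]=0
step 6: P0: store L1 := 53  ⟶  MI  (L1)  txn=BusRdX+Flush  M[L1]=53
step 7: P1: load  L1  ⟶  OS  (L1)  txn=BusRd  M[L1]=53
step 8: P1: load  L1  ⟶  OS  (L1)  txn=∅  M[L1]=53
step 9: P0: store L1 := 64  ⟶  MI  (L1)  txn=BusUpgr  M[L1]=53
step 10: P1: store L1 := 25  ⟶  IM  (L1)  txn=BusRdX+Flush  M[L1]=64
step 11: P1: load  L2  ⟶  IE  (L2)  txn=∅  M[L2]=0
step 12: P1: store L0 := 38  ⟶  IM  (L0)  txn=BusRdX  M[L0]=10
step 13: P0: load  L2  ⟶  SS  (L2)  txn=BusRd  M[L2]=0
step 14: P1: store L0 := 73  ⟶  IM  (L0)  txn=∅  M[L0]=10
step 15: P1: load  L1  ⟶  IM  (L1)  txn=∅  M[L1]=64

state = M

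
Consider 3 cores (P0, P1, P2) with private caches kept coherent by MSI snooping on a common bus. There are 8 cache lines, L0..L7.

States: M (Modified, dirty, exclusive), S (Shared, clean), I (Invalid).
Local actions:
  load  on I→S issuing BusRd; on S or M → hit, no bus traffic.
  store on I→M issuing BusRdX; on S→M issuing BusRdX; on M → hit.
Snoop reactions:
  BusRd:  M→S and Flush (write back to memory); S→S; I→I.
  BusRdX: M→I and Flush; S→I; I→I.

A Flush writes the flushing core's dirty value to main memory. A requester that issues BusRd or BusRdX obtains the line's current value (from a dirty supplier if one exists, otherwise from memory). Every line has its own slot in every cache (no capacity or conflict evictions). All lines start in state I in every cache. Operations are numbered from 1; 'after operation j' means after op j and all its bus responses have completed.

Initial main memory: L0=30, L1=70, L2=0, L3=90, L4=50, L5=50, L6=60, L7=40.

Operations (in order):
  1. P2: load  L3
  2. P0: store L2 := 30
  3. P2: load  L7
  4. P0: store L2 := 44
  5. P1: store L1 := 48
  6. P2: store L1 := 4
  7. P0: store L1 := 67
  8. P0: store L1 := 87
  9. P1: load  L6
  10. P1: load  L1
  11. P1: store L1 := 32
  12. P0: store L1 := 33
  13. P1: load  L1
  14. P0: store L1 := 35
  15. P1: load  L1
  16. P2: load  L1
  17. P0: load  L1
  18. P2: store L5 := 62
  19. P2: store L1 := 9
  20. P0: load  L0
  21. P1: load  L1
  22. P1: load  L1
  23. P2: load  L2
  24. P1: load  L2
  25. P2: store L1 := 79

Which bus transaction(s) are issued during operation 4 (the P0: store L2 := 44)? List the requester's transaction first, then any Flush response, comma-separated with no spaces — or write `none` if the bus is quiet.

bus = none

1. P2: load  L3  bus=[BusRd]  L3: P0=I P1=I P2=S  mem[L3]=90
2. P0: store L2 := 30  bus=[BusRdX]  L2: P0=M P1=I P2=I  mem[L2]=0
3. P2: load  L7  bus=[BusRd]  L7: P0=I P1=I P2=S  mem[L7]=40
4. P0: store L2 := 44  bus=[-]  L2: P0=M P1=I P2=I  mem[L2]=0
5. P1: store L1 := 48  bus=[BusRdX]  L1: P0=I P1=M P2=I  mem[L1]=70
6. P2: store L1 := 4  bus=[BusRdX,Flush]  L1: P0=I P1=I P2=M  mem[L1]=48
7. P0: store L1 := 67  bus=[BusRdX,Flush]  L1: P0=M P1=I P2=I  mem[L1]=4
8. P0: store L1 := 87  bus=[-]  L1: P0=M P1=I P2=I  mem[L1]=4
9. P1: load  L6  bus=[BusRd]  L6: P0=I P1=S P2=I  mem[L6]=60
10. P1: load  L1  bus=[BusRd,Flush]  L1: P0=S P1=S P2=I  mem[L1]=87
11. P1: store L1 := 32  bus=[BusRdX]  L1: P0=I P1=M P2=I  mem[L1]=87
12. P0: store L1 := 33  bus=[BusRdX,Flush]  L1: P0=M P1=I P2=I  mem[L1]=32
13. P1: load  L1  bus=[BusRd,Flush]  L1: P0=S P1=S P2=I  mem[L1]=33
14. P0: store L1 := 35  bus=[BusRdX]  L1: P0=M P1=I P2=I  mem[L1]=33
15. P1: load  L1  bus=[BusRd,Flush]  L1: P0=S P1=S P2=I  mem[L1]=35
16. P2: load  L1  bus=[BusRd]  L1: P0=S P1=S P2=S  mem[L1]=35
17. P0: load  L1  bus=[-]  L1: P0=S P1=S P2=S  mem[L1]=35
18. P2: store L5 := 62  bus=[BusRdX]  L5: P0=I P1=I P2=M  mem[L5]=50
19. P2: store L1 := 9  bus=[BusRdX]  L1: P0=I P1=I P2=M  mem[L1]=35
20. P0: load  L0  bus=[BusRd]  L0: P0=S P1=I P2=I  mem[L0]=30
21. P1: load  L1  bus=[BusRd,Flush]  L1: P0=I P1=S P2=S  mem[L1]=9
22. P1: load  L1  bus=[-]  L1: P0=I P1=S P2=S  mem[L1]=9
23. P2: load  L2  bus=[BusRd,Flush]  L2: P0=S P1=I P2=S  mem[L2]=44
24. P1: load  L2  bus=[BusRd]  L2: P0=S P1=S P2=S  mem[L2]=44
25. P2: store L1 := 79  bus=[BusRdX]  L1: P0=I P1=I P2=M  mem[L1]=9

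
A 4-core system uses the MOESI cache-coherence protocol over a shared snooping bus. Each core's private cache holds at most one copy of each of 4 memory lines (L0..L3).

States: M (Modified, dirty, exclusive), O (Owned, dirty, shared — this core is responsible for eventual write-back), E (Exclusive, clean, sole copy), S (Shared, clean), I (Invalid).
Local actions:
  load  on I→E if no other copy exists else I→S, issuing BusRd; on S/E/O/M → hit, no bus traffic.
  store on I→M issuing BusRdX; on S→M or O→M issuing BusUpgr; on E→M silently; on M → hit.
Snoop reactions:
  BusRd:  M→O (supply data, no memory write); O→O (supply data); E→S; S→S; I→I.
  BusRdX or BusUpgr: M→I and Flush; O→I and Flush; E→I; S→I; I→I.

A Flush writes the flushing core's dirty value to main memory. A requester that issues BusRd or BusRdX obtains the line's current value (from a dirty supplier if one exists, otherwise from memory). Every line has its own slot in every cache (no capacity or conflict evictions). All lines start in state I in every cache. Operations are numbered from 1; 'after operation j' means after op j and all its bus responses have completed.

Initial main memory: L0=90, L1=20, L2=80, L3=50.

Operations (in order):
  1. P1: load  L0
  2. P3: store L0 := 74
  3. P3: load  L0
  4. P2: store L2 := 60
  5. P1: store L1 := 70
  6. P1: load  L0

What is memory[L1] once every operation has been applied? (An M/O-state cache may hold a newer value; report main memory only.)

1. P1: load  L0  bus=[BusRd]  L0: P0=I P1=E P2=I P3=I  mem[L0]=90
2. P3: store L0 := 74  bus=[BusRdX]  L0: P0=I P1=I P2=I P3=M  mem[L0]=90
3. P3: load  L0  bus=[-]  L0: P0=I P1=I P2=I P3=M  mem[L0]=90
4. P2: store L2 := 60  bus=[BusRdX]  L2: P0=I P1=I P2=M P3=I  mem[L2]=80
5. P1: store L1 := 70  bus=[BusRdX]  L1: P0=I P1=M P2=I P3=I  mem[L1]=20
6. P1: load  L0  bus=[BusRd]  L0: P0=I P1=S P2=I P3=O  mem[L0]=90

memory[L1] = 20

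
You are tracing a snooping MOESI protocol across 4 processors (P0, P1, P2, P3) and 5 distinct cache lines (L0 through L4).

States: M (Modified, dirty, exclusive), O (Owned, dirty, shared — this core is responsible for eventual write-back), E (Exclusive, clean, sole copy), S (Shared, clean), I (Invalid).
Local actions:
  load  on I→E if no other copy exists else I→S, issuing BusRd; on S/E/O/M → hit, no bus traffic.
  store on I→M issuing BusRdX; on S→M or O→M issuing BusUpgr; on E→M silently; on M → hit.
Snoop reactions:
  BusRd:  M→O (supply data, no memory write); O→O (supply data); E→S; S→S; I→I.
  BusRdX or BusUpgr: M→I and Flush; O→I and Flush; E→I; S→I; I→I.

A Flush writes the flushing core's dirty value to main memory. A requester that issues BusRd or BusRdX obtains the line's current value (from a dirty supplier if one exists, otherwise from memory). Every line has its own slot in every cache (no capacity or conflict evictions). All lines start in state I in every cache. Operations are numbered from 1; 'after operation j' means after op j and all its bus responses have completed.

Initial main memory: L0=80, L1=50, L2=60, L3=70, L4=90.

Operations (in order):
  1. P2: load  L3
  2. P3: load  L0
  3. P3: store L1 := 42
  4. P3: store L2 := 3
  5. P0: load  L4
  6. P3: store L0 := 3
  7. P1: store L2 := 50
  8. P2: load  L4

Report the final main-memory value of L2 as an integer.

step 1: P2: load  L3  ⟶  IIEI  (L3)  txn=BusRd  M[L3]=70
step 2: P3: load  L0  ⟶  IIIE  (L0)  txn=BusRd  M[L0]=80
step 3: P3: store L1 := 42  ⟶  IIIM  (L1)  txn=BusRdX  M[L1]=50
step 4: P3: store L2 := 3  ⟶  IIIM  (L2)  txn=BusRdX  M[L2]=60
step 5: P0: load  L4  ⟶  EIII  (L4)  txn=BusRd  M[L4]=90
step 6: P3: store L0 := 3  ⟶  IIIM  (L0)  txn=∅  M[L0]=80
step 7: P1: store L2 := 50  ⟶  IMII  (L2)  txn=BusRdX+Flush  M[L2]=3
step 8: P2: load  L4  ⟶  SISI  (L4)  txn=BusRd  M[L4]=90

memory[L2] = 3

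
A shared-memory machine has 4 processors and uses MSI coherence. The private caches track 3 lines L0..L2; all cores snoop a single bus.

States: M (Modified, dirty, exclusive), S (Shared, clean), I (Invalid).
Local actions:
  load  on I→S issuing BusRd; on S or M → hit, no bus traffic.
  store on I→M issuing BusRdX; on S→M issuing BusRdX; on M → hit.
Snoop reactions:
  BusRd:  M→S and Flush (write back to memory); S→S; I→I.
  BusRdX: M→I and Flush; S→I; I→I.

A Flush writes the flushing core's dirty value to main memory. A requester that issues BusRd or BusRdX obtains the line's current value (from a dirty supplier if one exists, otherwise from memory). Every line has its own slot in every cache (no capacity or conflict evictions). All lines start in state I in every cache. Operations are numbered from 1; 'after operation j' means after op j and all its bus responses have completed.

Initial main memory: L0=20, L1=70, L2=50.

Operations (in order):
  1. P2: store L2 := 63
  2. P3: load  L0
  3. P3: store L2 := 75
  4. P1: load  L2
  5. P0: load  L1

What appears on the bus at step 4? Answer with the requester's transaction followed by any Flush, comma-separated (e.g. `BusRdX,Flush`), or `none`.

[1] P2: store L2 := 63 | P0:I, P1:I, P2:M(63), P3:I | bus: BusRdX
[2] P3: load  L0 | P0:I, P1:I, P2:I, P3:S(20) | bus: BusRd
[3] P3: store L2 := 75 | P0:I, P1:I, P2:I, P3:M(75) | bus: BusRdX,Flush
[4] P1: load  L2 | P0:I, P1:S(75), P2:I, P3:S(75) | bus: BusRd,Flush
[5] P0: load  L1 | P0:S(70), P1:I, P2:I, P3:I | bus: BusRd

bus = BusRd,Flush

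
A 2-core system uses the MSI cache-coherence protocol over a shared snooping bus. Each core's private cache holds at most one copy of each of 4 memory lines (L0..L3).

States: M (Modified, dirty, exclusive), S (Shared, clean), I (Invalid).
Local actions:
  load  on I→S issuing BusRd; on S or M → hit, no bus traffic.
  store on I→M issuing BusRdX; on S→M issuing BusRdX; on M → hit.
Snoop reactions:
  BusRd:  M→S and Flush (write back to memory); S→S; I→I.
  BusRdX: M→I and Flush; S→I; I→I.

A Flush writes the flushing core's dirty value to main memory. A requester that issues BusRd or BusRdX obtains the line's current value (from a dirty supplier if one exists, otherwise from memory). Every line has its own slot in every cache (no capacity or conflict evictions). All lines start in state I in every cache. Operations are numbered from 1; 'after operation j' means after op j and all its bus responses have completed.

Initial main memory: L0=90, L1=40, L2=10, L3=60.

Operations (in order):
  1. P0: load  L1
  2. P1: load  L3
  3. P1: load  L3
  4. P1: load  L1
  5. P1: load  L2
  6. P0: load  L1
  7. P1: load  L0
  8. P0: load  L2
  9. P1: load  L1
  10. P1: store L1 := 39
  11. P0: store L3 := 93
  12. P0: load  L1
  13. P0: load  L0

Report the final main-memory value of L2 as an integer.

1. P0: load  L1  bus=[BusRd]  L1: P0=S P1=I  mem[L1]=40
2. P1: load  L3  bus=[BusRd]  L3: P0=I P1=S  mem[L3]=60
3. P1: load  L3  bus=[-]  L3: P0=I P1=S  mem[L3]=60
4. P1: load  L1  bus=[BusRd]  L1: P0=S P1=S  mem[L1]=40
5. P1: load  L2  bus=[BusRd]  L2: P0=I P1=S  mem[L2]=10
6. P0: load  L1  bus=[-]  L1: P0=S P1=S  mem[L1]=40
7. P1: load  L0  bus=[BusRd]  L0: P0=I P1=S  mem[L0]=90
8. P0: load  L2  bus=[BusRd]  L2: P0=S P1=S  mem[L2]=10
9. P1: load  L1  bus=[-]  L1: P0=S P1=S  mem[L1]=40
10. P1: store L1 := 39  bus=[BusRdX]  L1: P0=I P1=M  mem[L1]=40
11. P0: store L3 := 93  bus=[BusRdX]  L3: P0=M P1=I  mem[L3]=60
12. P0: load  L1  bus=[BusRd,Flush]  L1: P0=S P1=S  mem[L1]=39
13. P0: load  L0  bus=[BusRd]  L0: P0=S P1=S  mem[L0]=90

memory[L2] = 10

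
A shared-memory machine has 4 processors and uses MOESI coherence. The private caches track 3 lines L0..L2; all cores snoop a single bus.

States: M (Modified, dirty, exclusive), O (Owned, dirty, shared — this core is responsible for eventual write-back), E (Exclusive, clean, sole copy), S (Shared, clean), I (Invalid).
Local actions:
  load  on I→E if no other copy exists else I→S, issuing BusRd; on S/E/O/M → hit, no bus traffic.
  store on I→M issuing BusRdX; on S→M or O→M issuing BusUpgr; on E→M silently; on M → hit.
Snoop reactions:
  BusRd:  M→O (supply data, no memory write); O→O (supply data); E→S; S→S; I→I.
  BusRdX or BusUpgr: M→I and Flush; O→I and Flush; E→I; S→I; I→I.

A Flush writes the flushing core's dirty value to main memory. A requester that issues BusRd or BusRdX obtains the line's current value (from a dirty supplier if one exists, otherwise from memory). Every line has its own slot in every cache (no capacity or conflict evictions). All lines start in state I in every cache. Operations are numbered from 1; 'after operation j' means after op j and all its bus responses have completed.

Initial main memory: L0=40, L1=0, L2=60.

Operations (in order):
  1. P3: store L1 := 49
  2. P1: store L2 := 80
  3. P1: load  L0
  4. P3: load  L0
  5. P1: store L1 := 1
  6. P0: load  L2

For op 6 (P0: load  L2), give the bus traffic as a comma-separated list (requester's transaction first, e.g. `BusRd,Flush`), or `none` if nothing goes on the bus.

bus = BusRd

[1] P3: store L1 := 49 | P0:I, P1:I, P2:I, P3:M(49) | bus: BusRdX
[2] P1: store L2 := 80 | P0:I, P1:M(80), P2:I, P3:I | bus: BusRdX
[3] P1: load  L0 | P0:I, P1:E(40), P2:I, P3:I | bus: BusRd
[4] P3: load  L0 | P0:I, P1:S(40), P2:I, P3:S(40) | bus: BusRd
[5] P1: store L1 := 1 | P0:I, P1:M(1), P2:I, P3:I | bus: BusRdX,Flush
[6] P0: load  L2 | P0:S(80), P1:O(80), P2:I, P3:I | bus: BusRd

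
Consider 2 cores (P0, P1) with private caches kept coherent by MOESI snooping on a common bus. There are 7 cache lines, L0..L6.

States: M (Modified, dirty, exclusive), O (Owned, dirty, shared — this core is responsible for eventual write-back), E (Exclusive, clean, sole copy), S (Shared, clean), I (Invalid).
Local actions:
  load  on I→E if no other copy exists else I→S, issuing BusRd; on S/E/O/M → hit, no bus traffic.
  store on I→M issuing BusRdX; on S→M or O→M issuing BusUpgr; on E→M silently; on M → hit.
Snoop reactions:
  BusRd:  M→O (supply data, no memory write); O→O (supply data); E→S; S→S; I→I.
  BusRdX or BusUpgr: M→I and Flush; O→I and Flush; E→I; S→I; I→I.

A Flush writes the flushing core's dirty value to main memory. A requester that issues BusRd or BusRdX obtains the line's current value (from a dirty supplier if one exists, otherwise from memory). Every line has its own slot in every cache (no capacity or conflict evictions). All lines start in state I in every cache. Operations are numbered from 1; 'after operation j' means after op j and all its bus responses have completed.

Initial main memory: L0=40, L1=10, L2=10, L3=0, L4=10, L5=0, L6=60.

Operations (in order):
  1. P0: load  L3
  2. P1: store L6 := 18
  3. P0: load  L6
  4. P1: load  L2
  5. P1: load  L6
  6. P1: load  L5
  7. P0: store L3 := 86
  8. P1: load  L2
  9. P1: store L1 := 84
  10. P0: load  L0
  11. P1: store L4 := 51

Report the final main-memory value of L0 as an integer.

memory[L0] = 40

1. P0: load  L3  bus=[BusRd]  L3: P0=E P1=I  mem[L3]=0
2. P1: store L6 := 18  bus=[BusRdX]  L6: P0=I P1=M  mem[L6]=60
3. P0: load  L6  bus=[BusRd]  L6: P0=S P1=O  mem[L6]=60
4. P1: load  L2  bus=[BusRd]  L2: P0=I P1=E  mem[L2]=10
5. P1: load  L6  bus=[-]  L6: P0=S P1=O  mem[L6]=60
6. P1: load  L5  bus=[BusRd]  L5: P0=I P1=E  mem[L5]=0
7. P0: store L3 := 86  bus=[-]  L3: P0=M P1=I  mem[L3]=0
8. P1: load  L2  bus=[-]  L2: P0=I P1=E  mem[L2]=10
9. P1: store L1 := 84  bus=[BusRdX]  L1: P0=I P1=M  mem[L1]=10
10. P0: load  L0  bus=[BusRd]  L0: P0=E P1=I  mem[L0]=40
11. P1: store L4 := 51  bus=[BusRdX]  L4: P0=I P1=M  mem[L4]=10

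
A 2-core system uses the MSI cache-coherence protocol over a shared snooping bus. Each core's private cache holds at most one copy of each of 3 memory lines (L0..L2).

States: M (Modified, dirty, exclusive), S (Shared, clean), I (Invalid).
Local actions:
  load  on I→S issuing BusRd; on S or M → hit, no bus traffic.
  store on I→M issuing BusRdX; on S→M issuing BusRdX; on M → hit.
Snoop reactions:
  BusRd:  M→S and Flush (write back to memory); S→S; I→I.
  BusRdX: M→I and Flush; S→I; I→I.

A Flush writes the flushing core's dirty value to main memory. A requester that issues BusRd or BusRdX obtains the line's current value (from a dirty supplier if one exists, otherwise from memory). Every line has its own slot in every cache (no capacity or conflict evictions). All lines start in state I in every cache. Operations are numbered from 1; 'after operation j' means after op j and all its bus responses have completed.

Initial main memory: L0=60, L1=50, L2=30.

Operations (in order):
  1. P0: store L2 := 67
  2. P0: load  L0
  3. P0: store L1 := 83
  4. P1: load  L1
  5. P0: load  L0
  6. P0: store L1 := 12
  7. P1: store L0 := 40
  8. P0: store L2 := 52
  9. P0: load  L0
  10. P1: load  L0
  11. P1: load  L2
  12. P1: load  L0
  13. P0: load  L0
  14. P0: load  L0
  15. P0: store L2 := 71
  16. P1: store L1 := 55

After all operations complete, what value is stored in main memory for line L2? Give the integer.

memory[L2] = 52

  op1 P0: store L2 := 67 → M/I on L2; bus BusRdX; mem=30
  op2 P0: load  L0 → S/I on L0; bus BusRd; mem=60
  op3 P0: store L1 := 83 → M/I on L1; bus BusRdX; mem=50
  op4 P1: load  L1 → S/S on L1; bus BusRd Flush; mem=83
  op5 P0: load  L0 → S/I on L0; bus (none); mem=60
  op6 P0: store L1 := 12 → M/I on L1; bus BusRdX; mem=83
  op7 P1: store L0 := 40 → I/M on L0; bus BusRdX; mem=60
  op8 P0: store L2 := 52 → M/I on L2; bus (none); mem=30
  op9 P0: load  L0 → S/S on L0; bus BusRd Flush; mem=40
  op10 P1: load  L0 → S/S on L0; bus (none); mem=40
  op11 P1: load  L2 → S/S on L2; bus BusRd Flush; mem=52
  op12 P1: load  L0 → S/S on L0; bus (none); mem=40
  op13 P0: load  L0 → S/S on L0; bus (none); mem=40
  op14 P0: load  L0 → S/S on L0; bus (none); mem=40
  op15 P0: store L2 := 71 → M/I on L2; bus BusRdX; mem=52
  op16 P1: store L1 := 55 → I/M on L1; bus BusRdX Flush; mem=12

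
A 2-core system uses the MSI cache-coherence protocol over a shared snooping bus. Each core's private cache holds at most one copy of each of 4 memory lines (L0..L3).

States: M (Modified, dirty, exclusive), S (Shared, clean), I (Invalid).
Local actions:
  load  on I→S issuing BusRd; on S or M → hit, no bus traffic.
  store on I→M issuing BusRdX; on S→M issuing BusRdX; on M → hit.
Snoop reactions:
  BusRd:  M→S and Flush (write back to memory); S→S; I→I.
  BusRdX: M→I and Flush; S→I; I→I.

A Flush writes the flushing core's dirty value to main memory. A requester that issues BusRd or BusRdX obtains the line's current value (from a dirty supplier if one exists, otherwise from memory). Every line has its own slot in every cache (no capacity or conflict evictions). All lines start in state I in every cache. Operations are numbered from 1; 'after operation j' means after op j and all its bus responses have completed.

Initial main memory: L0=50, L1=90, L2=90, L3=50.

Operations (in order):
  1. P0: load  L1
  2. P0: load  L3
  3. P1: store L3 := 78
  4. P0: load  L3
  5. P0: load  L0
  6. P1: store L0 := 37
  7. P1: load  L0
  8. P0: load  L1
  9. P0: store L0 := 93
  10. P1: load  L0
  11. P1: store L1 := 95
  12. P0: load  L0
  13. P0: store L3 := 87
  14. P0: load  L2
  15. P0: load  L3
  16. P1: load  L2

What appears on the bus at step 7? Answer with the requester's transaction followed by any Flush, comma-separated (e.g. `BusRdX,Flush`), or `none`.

step 1: P0: load  L1  ⟶  SI  (L1)  txn=BusRd  M[L1]=90
step 2: P0: load  L3  ⟶  SI  (L3)  txn=BusRd  M[L3]=50
step 3: P1: store L3 := 78  ⟶  IM  (L3)  txn=BusRdX  M[L3]=50
step 4: P0: load  L3  ⟶  SS  (L3)  txn=BusRd+Flush  M[L3]=78
step 5: P0: load  L0  ⟶  SI  (L0)  txn=BusRd  M[L0]=50
step 6: P1: store L0 := 37  ⟶  IM  (L0)  txn=BusRdX  M[L0]=50
step 7: P1: load  L0  ⟶  IM  (L0)  txn=∅  M[L0]=50
step 8: P0: load  L1  ⟶  SI  (L1)  txn=∅  M[L1]=90
step 9: P0: store L0 := 93  ⟶  MI  (L0)  txn=BusRdX+Flush  M[L0]=37
step 10: P1: load  L0  ⟶  SS  (L0)  txn=BusRd+Flush  M[L0]=93
step 11: P1: store L1 := 95  ⟶  IM  (L1)  txn=BusRdX  M[L1]=90
step 12: P0: load  L0  ⟶  SS  (L0)  txn=∅  M[L0]=93
step 13: P0: store L3 := 87  ⟶  MI  (L3)  txn=BusRdX  M[L3]=78
step 14: P0: load  L2  ⟶  SI  (L2)  txn=BusRd  M[L2]=90
step 15: P0: load  L3  ⟶  MI  (L3)  txn=∅  M[L3]=78
step 16: P1: load  L2  ⟶  SS  (L2)  txn=BusRd  M[L2]=90

bus = none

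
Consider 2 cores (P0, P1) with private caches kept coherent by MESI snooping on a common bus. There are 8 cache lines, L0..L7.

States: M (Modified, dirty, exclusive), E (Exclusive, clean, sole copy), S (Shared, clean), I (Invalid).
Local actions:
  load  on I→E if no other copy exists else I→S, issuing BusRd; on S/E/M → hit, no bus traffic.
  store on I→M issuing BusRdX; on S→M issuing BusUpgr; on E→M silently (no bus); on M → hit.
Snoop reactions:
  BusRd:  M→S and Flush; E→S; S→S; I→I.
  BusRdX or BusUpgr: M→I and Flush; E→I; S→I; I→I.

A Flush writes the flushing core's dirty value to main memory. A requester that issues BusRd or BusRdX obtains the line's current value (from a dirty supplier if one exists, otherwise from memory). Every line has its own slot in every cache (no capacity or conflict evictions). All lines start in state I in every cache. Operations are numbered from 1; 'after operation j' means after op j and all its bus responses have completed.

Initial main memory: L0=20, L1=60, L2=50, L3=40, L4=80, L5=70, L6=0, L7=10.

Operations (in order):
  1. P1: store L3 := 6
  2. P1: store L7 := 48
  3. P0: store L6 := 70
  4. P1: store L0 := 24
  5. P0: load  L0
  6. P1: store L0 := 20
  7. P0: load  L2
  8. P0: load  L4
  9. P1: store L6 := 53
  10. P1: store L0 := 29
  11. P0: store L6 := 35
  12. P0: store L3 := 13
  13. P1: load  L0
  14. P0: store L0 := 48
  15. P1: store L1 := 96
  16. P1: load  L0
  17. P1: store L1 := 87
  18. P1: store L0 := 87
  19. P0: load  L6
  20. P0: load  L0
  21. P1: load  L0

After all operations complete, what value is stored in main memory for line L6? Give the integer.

  op1 P1: store L3 := 6 → I/M on L3; bus BusRdX; mem=40
  op2 P1: store L7 := 48 → I/M on L7; bus BusRdX; mem=10
  op3 P0: store L6 := 70 → M/I on L6; bus BusRdX; mem=0
  op4 P1: store L0 := 24 → I/M on L0; bus BusRdX; mem=20
  op5 P0: load  L0 → S/S on L0; bus BusRd Flush; mem=24
  op6 P1: store L0 := 20 → I/M on L0; bus BusUpgr; mem=24
  op7 P0: load  L2 → E/I on L2; bus BusRd; mem=50
  op8 P0: load  L4 → E/I on L4; bus BusRd; mem=80
  op9 P1: store L6 := 53 → I/M on L6; bus BusRdX Flush; mem=70
  op10 P1: store L0 := 29 → I/M on L0; bus (none); mem=24
  op11 P0: store L6 := 35 → M/I on L6; bus BusRdX Flush; mem=53
  op12 P0: store L3 := 13 → M/I on L3; bus BusRdX Flush; mem=6
  op13 P1: load  L0 → I/M on L0; bus (none); mem=24
  op14 P0: store L0 := 48 → M/I on L0; bus BusRdX Flush; mem=29
  op15 P1: store L1 := 96 → I/M on L1; bus BusRdX; mem=60
  op16 P1: load  L0 → S/S on L0; bus BusRd Flush; mem=48
  op17 P1: store L1 := 87 → I/M on L1; bus (none); mem=60
  op18 P1: store L0 := 87 → I/M on L0; bus BusUpgr; mem=48
  op19 P0: load  L6 → M/I on L6; bus (none); mem=53
  op20 P0: load  L0 → S/S on L0; bus BusRd Flush; mem=87
  op21 P1: load  L0 → S/S on L0; bus (none); mem=87

memory[L6] = 53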